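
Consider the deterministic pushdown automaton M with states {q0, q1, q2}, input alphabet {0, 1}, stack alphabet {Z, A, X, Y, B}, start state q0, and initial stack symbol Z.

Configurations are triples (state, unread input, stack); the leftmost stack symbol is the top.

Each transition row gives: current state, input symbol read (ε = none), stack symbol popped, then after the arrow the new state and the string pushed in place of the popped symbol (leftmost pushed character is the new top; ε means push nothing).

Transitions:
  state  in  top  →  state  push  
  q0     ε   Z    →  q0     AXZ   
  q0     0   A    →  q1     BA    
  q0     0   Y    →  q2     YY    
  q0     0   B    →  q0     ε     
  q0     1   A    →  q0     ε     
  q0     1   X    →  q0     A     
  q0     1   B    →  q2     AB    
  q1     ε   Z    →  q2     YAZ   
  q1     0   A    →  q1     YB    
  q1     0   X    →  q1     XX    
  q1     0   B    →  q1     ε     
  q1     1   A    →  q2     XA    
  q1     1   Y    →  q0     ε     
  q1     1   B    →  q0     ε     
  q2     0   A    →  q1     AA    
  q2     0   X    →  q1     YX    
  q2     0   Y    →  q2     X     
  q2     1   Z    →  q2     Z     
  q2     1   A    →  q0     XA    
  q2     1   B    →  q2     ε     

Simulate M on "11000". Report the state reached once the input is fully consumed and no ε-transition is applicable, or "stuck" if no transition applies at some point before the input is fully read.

(q0, 11000, Z) ⊢ (q0, 11000, AXZ) ⊢ (q0, 1000, XZ) ⊢ (q0, 000, AZ) ⊢ (q1, 00, BAZ) ⊢ (q1, 0, AZ) ⊢ (q1, ε, YBZ)
All input consumed; M is in state q1.

q1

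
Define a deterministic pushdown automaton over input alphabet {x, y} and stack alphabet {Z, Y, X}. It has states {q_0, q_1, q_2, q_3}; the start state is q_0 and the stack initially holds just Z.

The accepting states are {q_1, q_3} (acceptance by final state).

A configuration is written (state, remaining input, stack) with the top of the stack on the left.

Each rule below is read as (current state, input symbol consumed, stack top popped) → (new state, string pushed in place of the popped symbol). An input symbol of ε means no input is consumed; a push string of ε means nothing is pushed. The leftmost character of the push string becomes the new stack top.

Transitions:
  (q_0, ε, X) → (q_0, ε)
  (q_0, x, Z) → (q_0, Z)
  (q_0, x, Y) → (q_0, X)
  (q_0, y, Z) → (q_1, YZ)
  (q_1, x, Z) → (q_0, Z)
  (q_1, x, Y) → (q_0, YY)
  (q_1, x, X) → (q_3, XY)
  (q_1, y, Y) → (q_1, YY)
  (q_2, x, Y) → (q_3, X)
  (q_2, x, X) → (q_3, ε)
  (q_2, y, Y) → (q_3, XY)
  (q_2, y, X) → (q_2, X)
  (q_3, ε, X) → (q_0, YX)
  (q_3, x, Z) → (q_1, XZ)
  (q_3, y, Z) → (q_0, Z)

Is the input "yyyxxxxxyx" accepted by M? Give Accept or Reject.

(q_0, yyyxxxxxyx, Z)
  read y, top Z: go to q_1, push YZ → (q_1, yyxxxxxyx, YZ)
  read y, top Y: go to q_1, push YY → (q_1, yxxxxxyx, YYZ)
  read y, top Y: go to q_1, push YY → (q_1, xxxxxyx, YYYZ)
  read x, top Y: go to q_0, push YY → (q_0, xxxxyx, YYYYZ)
  read x, top Y: go to q_0, push X → (q_0, xxxyx, XYYYZ)
  ε-move, top X: go to q_0, push ε → (q_0, xxxyx, YYYZ)
  read x, top Y: go to q_0, push X → (q_0, xxyx, XYYZ)
  ε-move, top X: go to q_0, push ε → (q_0, xxyx, YYZ)
  read x, top Y: go to q_0, push X → (q_0, xyx, XYZ)
  ε-move, top X: go to q_0, push ε → (q_0, xyx, YZ)
  read x, top Y: go to q_0, push X → (q_0, yx, XZ)
  ε-move, top X: go to q_0, push ε → (q_0, yx, Z)
  read y, top Z: go to q_1, push YZ → (q_1, x, YZ)
  read x, top Y: go to q_0, push YY → (q_0, ε, YYZ)
All input consumed; state q_0 ∉ F and no further ε-move applies.

Reject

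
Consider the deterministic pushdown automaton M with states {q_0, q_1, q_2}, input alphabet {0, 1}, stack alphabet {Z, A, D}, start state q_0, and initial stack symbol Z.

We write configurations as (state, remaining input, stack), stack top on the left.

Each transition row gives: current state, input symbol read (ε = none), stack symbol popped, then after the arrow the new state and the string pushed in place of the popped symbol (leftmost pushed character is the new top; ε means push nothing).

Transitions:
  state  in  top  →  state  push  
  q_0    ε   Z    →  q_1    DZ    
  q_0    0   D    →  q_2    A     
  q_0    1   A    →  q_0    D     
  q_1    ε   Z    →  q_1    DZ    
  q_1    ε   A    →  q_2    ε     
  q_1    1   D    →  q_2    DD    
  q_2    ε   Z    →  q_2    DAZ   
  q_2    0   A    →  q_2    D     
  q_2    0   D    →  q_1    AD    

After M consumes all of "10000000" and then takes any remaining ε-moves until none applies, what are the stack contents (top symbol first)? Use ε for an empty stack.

(q_0, 10000000, Z) ⊢ (q_1, 10000000, DZ) ⊢ (q_2, 0000000, DDZ) ⊢ (q_1, 000000, ADDZ) ⊢ (q_2, 000000, DDZ) ⊢ (q_1, 00000, ADDZ) ⊢ (q_2, 00000, DDZ) ⊢ (q_1, 0000, ADDZ) ⊢ (q_2, 0000, DDZ) ⊢ (q_1, 000, ADDZ) ⊢ (q_2, 000, DDZ) ⊢ (q_1, 00, ADDZ) ⊢ (q_2, 00, DDZ) ⊢ (q_1, 0, ADDZ) ⊢ (q_2, 0, DDZ) ⊢ (q_1, ε, ADDZ) ⊢ (q_2, ε, DDZ)
All input consumed in state q_2 with stack DDZ.

DDZ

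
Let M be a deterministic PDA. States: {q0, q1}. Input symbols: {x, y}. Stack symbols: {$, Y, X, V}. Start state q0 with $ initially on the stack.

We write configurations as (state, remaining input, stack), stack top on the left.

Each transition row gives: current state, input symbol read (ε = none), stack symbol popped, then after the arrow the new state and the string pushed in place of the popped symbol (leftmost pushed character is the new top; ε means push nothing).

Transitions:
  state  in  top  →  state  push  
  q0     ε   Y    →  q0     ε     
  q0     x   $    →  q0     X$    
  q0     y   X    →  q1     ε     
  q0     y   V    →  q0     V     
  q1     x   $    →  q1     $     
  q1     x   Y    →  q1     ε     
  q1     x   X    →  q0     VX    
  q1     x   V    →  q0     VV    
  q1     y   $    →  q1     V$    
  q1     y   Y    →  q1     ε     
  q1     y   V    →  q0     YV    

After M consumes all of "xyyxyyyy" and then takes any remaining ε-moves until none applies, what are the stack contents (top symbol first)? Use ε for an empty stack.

(q0, xyyxyyyy, $)
  read x, top $: go to q0, push X$ → (q0, yyxyyyy, X$)
  read y, top X: go to q1, push ε → (q1, yxyyyy, $)
  read y, top $: go to q1, push V$ → (q1, xyyyy, V$)
  read x, top V: go to q0, push VV → (q0, yyyy, VV$)
  read y, top V: go to q0, push V → (q0, yyy, VV$)
  read y, top V: go to q0, push V → (q0, yy, VV$)
  read y, top V: go to q0, push V → (q0, y, VV$)
  read y, top V: go to q0, push V → (q0, ε, VV$)
All input consumed in state q0 with stack VV$.

VV$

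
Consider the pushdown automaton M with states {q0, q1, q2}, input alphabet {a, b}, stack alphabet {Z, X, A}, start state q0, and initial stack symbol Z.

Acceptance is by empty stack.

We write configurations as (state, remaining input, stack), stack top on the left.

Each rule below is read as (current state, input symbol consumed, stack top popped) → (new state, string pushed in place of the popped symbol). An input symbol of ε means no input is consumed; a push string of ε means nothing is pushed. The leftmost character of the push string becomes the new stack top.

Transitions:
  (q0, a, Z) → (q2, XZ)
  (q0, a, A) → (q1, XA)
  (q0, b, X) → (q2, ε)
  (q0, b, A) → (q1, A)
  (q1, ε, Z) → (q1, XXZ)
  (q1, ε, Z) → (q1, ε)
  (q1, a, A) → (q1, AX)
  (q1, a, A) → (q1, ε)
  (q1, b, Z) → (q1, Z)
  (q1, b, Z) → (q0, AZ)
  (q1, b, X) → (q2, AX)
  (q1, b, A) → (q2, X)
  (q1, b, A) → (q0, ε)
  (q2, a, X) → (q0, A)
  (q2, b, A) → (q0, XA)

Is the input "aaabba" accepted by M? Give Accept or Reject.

Reject

No computation consumes all input and empties the stack.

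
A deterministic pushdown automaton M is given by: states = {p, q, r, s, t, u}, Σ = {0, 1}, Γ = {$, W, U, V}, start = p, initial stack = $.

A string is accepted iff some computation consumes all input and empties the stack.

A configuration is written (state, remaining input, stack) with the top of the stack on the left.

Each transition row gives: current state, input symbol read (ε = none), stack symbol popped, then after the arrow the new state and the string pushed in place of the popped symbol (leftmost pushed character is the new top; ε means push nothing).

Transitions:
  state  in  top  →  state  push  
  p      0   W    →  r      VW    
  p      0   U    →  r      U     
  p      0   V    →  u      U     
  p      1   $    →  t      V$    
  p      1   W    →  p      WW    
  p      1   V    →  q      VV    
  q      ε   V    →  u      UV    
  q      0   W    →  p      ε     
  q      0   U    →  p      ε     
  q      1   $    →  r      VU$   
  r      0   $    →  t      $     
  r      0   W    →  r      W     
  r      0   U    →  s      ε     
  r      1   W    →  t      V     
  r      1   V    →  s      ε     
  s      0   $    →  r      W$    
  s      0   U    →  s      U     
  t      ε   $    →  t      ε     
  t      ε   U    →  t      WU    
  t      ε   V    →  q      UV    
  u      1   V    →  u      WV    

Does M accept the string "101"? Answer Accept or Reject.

Reject

(p, 101, $)
  read 1, top $: go to t, push V$ → (t, 01, V$)
  ε-move, top V: go to q, push UV → (q, 01, UV$)
  read 0, top U: go to p, push ε → (p, 1, V$)
  read 1, top V: go to q, push VV → (q, ε, VV$)
  ε-move, top V: go to u, push UV → (u, ε, UVV$)
All input consumed; stack is UVV$, not empty, and no further ε-move applies.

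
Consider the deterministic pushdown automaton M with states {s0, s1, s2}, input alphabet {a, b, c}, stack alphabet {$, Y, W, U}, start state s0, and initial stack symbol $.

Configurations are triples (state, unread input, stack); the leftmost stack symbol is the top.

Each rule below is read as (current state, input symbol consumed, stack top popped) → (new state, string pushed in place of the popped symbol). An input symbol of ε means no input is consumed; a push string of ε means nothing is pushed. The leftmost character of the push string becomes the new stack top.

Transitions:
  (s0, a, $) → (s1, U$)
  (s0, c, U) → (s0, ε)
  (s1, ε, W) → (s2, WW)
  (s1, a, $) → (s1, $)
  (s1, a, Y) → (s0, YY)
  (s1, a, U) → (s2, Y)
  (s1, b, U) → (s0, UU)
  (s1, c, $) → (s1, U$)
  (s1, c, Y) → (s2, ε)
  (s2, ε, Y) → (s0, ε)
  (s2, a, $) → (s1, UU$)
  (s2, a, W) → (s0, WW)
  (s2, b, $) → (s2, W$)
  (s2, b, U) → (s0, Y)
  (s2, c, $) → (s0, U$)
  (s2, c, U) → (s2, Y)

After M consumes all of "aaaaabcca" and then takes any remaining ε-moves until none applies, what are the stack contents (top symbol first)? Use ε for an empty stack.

(s0, aaaaabcca, $)
  read a, top $: go to s1, push U$ → (s1, aaaabcca, U$)
  read a, top U: go to s2, push Y → (s2, aaabcca, Y$)
  ε-move, top Y: go to s0, push ε → (s0, aaabcca, $)
  read a, top $: go to s1, push U$ → (s1, aabcca, U$)
  read a, top U: go to s2, push Y → (s2, abcca, Y$)
  ε-move, top Y: go to s0, push ε → (s0, abcca, $)
  read a, top $: go to s1, push U$ → (s1, bcca, U$)
  read b, top U: go to s0, push UU → (s0, cca, UU$)
  read c, top U: go to s0, push ε → (s0, ca, U$)
  read c, top U: go to s0, push ε → (s0, a, $)
  read a, top $: go to s1, push U$ → (s1, ε, U$)
All input consumed in state s1 with stack U$.

U$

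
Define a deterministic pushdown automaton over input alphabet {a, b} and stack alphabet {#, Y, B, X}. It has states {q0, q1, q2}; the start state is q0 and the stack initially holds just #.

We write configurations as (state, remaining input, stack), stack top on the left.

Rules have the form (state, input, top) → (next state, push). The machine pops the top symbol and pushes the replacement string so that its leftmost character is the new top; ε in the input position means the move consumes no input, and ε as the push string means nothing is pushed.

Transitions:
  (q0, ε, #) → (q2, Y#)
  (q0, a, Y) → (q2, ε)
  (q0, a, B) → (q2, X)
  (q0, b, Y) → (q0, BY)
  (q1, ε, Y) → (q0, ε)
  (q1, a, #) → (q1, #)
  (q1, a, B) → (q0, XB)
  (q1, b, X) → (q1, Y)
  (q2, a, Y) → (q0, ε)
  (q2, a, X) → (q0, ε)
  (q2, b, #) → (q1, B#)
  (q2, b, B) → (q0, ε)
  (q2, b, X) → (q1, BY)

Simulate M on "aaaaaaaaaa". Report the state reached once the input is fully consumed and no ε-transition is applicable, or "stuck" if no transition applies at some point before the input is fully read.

(q0, aaaaaaaaaa, #)
  ε-move, top #: go to q2, push Y# → (q2, aaaaaaaaaa, Y#)
  read a, top Y: go to q0, push ε → (q0, aaaaaaaaa, #)
  ε-move, top #: go to q2, push Y# → (q2, aaaaaaaaa, Y#)
  read a, top Y: go to q0, push ε → (q0, aaaaaaaa, #)
  ε-move, top #: go to q2, push Y# → (q2, aaaaaaaa, Y#)
  read a, top Y: go to q0, push ε → (q0, aaaaaaa, #)
  ε-move, top #: go to q2, push Y# → (q2, aaaaaaa, Y#)
  read a, top Y: go to q0, push ε → (q0, aaaaaa, #)
  ε-move, top #: go to q2, push Y# → (q2, aaaaaa, Y#)
  read a, top Y: go to q0, push ε → (q0, aaaaa, #)
  ε-move, top #: go to q2, push Y# → (q2, aaaaa, Y#)
  read a, top Y: go to q0, push ε → (q0, aaaa, #)
  ε-move, top #: go to q2, push Y# → (q2, aaaa, Y#)
  read a, top Y: go to q0, push ε → (q0, aaa, #)
  ε-move, top #: go to q2, push Y# → (q2, aaa, Y#)
  read a, top Y: go to q0, push ε → (q0, aa, #)
  ε-move, top #: go to q2, push Y# → (q2, aa, Y#)
  read a, top Y: go to q0, push ε → (q0, a, #)
  ε-move, top #: go to q2, push Y# → (q2, a, Y#)
  read a, top Y: go to q0, push ε → (q0, ε, #)
  ε-move, top #: go to q2, push Y# → (q2, ε, Y#)
All input consumed; M is in state q2.

q2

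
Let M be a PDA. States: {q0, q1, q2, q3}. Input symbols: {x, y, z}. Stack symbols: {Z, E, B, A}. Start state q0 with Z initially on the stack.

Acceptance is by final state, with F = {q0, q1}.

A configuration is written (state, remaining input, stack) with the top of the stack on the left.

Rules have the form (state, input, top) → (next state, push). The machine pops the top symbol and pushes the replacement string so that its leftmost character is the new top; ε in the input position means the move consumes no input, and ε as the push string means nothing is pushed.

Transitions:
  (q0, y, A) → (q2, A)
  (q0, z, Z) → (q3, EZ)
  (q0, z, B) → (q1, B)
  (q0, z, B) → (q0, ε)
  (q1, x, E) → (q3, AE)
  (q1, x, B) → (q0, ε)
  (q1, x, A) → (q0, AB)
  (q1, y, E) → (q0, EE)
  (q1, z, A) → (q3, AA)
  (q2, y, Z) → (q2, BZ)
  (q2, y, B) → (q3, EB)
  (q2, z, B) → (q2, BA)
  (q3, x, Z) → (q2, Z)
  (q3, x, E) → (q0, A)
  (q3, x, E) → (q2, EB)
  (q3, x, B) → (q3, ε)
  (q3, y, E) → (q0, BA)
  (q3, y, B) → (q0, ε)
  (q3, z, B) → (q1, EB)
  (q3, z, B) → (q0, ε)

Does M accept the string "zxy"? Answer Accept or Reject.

Reject

No computation consumes all input and reaches a final state.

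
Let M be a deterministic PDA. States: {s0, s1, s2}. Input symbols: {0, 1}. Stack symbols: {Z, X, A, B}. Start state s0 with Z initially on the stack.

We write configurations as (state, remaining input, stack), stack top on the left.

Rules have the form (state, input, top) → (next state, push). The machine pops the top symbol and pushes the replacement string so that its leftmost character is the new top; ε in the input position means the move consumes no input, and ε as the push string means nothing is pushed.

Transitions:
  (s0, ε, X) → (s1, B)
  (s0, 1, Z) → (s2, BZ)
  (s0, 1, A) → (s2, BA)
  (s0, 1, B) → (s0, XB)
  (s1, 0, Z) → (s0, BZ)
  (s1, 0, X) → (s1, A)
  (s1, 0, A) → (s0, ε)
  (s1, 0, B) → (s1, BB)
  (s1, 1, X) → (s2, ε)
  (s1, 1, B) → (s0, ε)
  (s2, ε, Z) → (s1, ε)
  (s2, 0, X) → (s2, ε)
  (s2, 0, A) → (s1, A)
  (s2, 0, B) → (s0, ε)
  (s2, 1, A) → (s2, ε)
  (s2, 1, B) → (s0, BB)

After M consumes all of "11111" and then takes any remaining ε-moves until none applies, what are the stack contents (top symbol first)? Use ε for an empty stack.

BBBZ

(s0, 11111, Z)
  read 1, top Z: go to s2, push BZ → (s2, 1111, BZ)
  read 1, top B: go to s0, push BB → (s0, 111, BBZ)
  read 1, top B: go to s0, push XB → (s0, 11, XBBZ)
  ε-move, top X: go to s1, push B → (s1, 11, BBBZ)
  read 1, top B: go to s0, push ε → (s0, 1, BBZ)
  read 1, top B: go to s0, push XB → (s0, ε, XBBZ)
  ε-move, top X: go to s1, push B → (s1, ε, BBBZ)
All input consumed in state s1 with stack BBBZ.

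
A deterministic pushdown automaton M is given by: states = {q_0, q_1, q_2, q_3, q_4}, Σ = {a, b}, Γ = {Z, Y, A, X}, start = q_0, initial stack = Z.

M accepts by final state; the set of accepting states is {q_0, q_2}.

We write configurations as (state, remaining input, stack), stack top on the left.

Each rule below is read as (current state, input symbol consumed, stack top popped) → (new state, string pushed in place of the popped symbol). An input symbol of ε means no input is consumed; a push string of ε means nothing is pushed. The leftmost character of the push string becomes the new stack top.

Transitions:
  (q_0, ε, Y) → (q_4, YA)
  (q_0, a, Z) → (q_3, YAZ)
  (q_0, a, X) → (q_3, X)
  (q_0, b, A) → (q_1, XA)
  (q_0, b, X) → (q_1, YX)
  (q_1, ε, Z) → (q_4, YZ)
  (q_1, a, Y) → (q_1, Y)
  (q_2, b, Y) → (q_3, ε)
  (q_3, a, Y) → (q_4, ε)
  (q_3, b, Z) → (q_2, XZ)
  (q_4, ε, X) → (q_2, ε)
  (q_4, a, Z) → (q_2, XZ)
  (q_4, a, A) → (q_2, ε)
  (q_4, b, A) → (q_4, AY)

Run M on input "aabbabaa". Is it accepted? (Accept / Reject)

Accept

(q_0, aabbabaa, Z)
  read a, top Z: go to q_3, push YAZ → (q_3, abbabaa, YAZ)
  read a, top Y: go to q_4, push ε → (q_4, bbabaa, AZ)
  read b, top A: go to q_4, push AY → (q_4, babaa, AYZ)
  read b, top A: go to q_4, push AY → (q_4, abaa, AYYZ)
  read a, top A: go to q_2, push ε → (q_2, baa, YYZ)
  read b, top Y: go to q_3, push ε → (q_3, aa, YZ)
  read a, top Y: go to q_4, push ε → (q_4, a, Z)
  read a, top Z: go to q_2, push XZ → (q_2, ε, XZ)
All input consumed; state q_2 ∈ F.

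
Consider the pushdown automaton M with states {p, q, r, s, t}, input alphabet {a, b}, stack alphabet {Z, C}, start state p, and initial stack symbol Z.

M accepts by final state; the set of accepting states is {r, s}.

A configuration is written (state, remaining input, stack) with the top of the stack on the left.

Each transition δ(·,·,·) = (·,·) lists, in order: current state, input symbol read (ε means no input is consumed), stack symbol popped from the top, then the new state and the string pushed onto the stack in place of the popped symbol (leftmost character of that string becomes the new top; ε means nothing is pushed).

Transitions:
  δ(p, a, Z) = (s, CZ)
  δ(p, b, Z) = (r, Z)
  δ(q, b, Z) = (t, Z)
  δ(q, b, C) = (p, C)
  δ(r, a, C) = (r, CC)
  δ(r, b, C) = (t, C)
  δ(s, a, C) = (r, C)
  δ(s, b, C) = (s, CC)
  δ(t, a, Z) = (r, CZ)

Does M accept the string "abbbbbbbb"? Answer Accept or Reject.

Accept

One accepting computation: (p, abbbbbbbb, Z) ⊢ (s, bbbbbbbb, CZ) ⊢ (s, bbbbbbb, CCZ) ⊢ (s, bbbbbb, CCCZ) ⊢ (s, bbbbb, CCCCZ) ⊢ (s, bbbb, CCCCCZ) ⊢ (s, bbb, CCCCCCZ) ⊢ (s, bb, CCCCCCCZ) ⊢ (s, b, CCCCCCCCZ) ⊢ (s, ε, CCCCCCCCCZ)
All input consumed and state s ∈ F.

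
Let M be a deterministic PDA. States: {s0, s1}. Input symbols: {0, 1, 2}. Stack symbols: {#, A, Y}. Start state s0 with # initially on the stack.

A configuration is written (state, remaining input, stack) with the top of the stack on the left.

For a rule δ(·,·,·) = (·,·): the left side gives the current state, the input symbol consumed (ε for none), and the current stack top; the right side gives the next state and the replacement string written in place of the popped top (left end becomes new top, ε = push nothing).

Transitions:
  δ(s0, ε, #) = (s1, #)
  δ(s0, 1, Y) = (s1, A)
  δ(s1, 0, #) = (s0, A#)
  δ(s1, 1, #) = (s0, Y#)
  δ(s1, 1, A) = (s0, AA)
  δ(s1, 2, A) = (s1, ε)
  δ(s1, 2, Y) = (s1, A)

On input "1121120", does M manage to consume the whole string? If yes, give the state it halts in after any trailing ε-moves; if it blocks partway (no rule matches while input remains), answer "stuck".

s0

(s0, 1121120, #) ⊢ (s1, 1121120, #) ⊢ (s0, 121120, Y#) ⊢ (s1, 21120, A#) ⊢ (s1, 1120, #) ⊢ (s0, 120, Y#) ⊢ (s1, 20, A#) ⊢ (s1, 0, #) ⊢ (s0, ε, A#)
All input consumed; M is in state s0.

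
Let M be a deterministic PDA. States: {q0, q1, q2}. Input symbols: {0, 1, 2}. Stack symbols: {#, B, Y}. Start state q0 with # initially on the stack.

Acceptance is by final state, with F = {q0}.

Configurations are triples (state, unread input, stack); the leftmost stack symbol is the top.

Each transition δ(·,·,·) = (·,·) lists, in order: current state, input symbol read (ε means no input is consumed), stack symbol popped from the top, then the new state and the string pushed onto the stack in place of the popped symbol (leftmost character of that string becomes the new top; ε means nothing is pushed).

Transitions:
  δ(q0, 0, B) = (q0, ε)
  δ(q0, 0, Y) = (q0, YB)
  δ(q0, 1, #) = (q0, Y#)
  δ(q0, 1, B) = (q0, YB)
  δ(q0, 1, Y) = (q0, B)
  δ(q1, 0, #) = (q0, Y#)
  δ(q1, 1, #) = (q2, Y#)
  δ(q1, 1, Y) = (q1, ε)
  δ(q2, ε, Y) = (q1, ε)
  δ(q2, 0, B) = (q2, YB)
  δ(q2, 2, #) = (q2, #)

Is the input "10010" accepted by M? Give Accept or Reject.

(q0, 10010, #) ⊢ (q0, 0010, Y#) ⊢ (q0, 010, YB#) ⊢ (q0, 10, YBB#) ⊢ (q0, 0, BBB#) ⊢ (q0, ε, BB#)
All input consumed; state q0 ∈ F.

Accept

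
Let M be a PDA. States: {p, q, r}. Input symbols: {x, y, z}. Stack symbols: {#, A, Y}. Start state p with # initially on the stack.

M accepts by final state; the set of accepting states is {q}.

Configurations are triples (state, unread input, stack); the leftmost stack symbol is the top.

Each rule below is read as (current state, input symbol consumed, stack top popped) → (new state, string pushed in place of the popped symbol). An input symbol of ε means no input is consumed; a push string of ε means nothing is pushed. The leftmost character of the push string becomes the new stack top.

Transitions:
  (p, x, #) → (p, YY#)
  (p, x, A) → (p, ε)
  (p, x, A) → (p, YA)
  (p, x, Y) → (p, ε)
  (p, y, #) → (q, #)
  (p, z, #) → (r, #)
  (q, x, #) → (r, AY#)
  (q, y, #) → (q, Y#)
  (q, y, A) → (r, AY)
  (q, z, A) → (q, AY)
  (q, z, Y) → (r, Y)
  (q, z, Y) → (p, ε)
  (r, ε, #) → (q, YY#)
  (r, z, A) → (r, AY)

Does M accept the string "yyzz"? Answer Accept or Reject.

One accepting computation: (p, yyzz, #) ⊢ (q, yzz, #) ⊢ (q, zz, Y#) ⊢ (p, z, #) ⊢ (r, ε, #) ⊢ (q, ε, YY#)
All input consumed and state q ∈ F.

Accept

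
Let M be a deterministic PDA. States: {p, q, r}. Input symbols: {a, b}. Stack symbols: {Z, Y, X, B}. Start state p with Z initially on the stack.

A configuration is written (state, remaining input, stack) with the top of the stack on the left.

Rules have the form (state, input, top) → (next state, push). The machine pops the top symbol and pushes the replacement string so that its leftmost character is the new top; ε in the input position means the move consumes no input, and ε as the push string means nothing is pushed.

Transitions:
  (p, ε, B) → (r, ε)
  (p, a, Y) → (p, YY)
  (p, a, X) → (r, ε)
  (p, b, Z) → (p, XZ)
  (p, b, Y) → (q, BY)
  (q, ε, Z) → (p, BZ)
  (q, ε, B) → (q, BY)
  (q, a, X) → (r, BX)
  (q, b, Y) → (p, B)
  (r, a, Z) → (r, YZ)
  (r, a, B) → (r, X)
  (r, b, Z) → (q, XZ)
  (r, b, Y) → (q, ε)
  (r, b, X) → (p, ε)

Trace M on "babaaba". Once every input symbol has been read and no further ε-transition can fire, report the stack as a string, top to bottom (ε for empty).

Z

(p, babaaba, Z) ⊢ (p, abaaba, XZ) ⊢ (r, baaba, Z) ⊢ (q, aaba, XZ) ⊢ (r, aba, BXZ) ⊢ (r, ba, XXZ) ⊢ (p, a, XZ) ⊢ (r, ε, Z)
All input consumed in state r with stack Z.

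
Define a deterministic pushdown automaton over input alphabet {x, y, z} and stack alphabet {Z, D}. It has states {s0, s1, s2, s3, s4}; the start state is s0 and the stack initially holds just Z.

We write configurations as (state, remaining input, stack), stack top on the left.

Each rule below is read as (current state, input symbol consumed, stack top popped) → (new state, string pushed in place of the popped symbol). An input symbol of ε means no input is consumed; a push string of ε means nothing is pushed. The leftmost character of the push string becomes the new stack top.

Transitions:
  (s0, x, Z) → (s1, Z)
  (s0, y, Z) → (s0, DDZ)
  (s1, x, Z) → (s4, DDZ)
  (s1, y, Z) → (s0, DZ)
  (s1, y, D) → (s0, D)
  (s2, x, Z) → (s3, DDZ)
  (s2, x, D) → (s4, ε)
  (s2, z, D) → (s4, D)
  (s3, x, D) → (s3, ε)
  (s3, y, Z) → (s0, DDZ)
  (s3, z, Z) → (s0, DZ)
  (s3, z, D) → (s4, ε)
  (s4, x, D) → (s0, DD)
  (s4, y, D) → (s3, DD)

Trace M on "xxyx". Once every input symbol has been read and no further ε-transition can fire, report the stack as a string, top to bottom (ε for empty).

DDZ

(s0, xxyx, Z) ⊢ (s1, xyx, Z) ⊢ (s4, yx, DDZ) ⊢ (s3, x, DDDZ) ⊢ (s3, ε, DDZ)
All input consumed in state s3 with stack DDZ.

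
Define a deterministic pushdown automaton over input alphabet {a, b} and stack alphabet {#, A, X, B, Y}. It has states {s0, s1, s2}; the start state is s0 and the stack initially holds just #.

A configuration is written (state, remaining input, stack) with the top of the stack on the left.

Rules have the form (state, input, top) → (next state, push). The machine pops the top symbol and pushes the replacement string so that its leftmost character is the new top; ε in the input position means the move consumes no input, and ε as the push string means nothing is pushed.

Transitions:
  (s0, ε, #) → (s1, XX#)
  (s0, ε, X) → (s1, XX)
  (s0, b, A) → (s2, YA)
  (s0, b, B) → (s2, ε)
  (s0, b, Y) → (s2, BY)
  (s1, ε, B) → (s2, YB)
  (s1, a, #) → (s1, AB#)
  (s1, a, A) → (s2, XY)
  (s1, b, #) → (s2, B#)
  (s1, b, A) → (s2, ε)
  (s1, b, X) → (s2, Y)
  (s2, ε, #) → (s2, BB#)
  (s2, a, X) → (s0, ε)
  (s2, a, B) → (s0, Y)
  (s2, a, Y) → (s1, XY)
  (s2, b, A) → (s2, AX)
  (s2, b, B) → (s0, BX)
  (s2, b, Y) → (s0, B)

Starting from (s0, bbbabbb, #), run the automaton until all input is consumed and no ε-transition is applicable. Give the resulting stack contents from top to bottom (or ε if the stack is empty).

X#

(s0, bbbabbb, #)
  ε-move, top #: go to s1, push XX# → (s1, bbbabbb, XX#)
  read b, top X: go to s2, push Y → (s2, bbabbb, YX#)
  read b, top Y: go to s0, push B → (s0, babbb, BX#)
  read b, top B: go to s2, push ε → (s2, abbb, X#)
  read a, top X: go to s0, push ε → (s0, bbb, #)
  ε-move, top #: go to s1, push XX# → (s1, bbb, XX#)
  read b, top X: go to s2, push Y → (s2, bb, YX#)
  read b, top Y: go to s0, push B → (s0, b, BX#)
  read b, top B: go to s2, push ε → (s2, ε, X#)
All input consumed in state s2 with stack X#.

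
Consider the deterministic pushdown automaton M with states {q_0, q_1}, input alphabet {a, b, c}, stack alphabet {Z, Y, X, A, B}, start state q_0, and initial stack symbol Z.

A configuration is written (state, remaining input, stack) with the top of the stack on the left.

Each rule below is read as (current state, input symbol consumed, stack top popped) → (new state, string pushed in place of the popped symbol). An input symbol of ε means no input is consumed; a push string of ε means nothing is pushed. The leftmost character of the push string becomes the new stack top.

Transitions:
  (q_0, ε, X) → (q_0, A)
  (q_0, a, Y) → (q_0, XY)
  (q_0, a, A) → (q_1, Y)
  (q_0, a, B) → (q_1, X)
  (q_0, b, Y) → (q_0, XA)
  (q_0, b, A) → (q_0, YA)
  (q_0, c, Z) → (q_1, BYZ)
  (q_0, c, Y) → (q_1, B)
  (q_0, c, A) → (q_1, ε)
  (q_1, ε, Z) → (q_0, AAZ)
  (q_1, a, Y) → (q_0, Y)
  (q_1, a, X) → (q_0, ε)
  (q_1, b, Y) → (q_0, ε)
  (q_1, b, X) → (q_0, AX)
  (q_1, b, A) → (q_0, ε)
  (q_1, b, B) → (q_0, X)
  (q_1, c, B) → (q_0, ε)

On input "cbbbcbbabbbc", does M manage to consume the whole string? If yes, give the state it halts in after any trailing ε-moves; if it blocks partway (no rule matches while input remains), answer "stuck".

(q_0, cbbbcbbabbbc, Z)
  read c, top Z: go to q_1, push BYZ → (q_1, bbbcbbabbbc, BYZ)
  read b, top B: go to q_0, push X → (q_0, bbcbbabbbc, XYZ)
  ε-move, top X: go to q_0, push A → (q_0, bbcbbabbbc, AYZ)
  read b, top A: go to q_0, push YA → (q_0, bcbbabbbc, YAYZ)
  read b, top Y: go to q_0, push XA → (q_0, cbbabbbc, XAAYZ)
  ε-move, top X: go to q_0, push A → (q_0, cbbabbbc, AAAYZ)
  read c, top A: go to q_1, push ε → (q_1, bbabbbc, AAYZ)
  read b, top A: go to q_0, push ε → (q_0, babbbc, AYZ)
  read b, top A: go to q_0, push YA → (q_0, abbbc, YAYZ)
  read a, top Y: go to q_0, push XY → (q_0, bbbc, XYAYZ)
  ε-move, top X: go to q_0, push A → (q_0, bbbc, AYAYZ)
  read b, top A: go to q_0, push YA → (q_0, bbc, YAYAYZ)
  read b, top Y: go to q_0, push XA → (q_0, bc, XAAYAYZ)
  ε-move, top X: go to q_0, push A → (q_0, bc, AAAYAYZ)
  read b, top A: go to q_0, push YA → (q_0, c, YAAAYAYZ)
  read c, top Y: go to q_1, push B → (q_1, ε, BAAAYAYZ)
All input consumed; M is in state q_1.

q_1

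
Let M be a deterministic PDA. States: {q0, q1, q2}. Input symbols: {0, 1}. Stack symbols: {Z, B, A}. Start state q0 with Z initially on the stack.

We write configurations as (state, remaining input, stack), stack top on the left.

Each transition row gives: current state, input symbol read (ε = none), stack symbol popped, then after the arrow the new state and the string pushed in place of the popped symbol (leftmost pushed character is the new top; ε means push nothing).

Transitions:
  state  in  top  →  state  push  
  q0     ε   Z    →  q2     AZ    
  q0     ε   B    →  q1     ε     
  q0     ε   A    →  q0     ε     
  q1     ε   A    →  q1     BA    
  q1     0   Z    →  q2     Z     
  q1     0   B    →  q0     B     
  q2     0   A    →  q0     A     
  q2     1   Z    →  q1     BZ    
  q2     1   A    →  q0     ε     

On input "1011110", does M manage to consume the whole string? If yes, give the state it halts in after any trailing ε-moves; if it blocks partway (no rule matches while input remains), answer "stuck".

q2

(q0, 1011110, Z) ⊢ (q2, 1011110, AZ) ⊢ (q0, 011110, Z) ⊢ (q2, 011110, AZ) ⊢ (q0, 11110, AZ) ⊢ (q0, 11110, Z) ⊢ (q2, 11110, AZ) ⊢ (q0, 1110, Z) ⊢ (q2, 1110, AZ) ⊢ (q0, 110, Z) ⊢ (q2, 110, AZ) ⊢ (q0, 10, Z) ⊢ (q2, 10, AZ) ⊢ (q0, 0, Z) ⊢ (q2, 0, AZ) ⊢ (q0, ε, AZ) ⊢ (q0, ε, Z) ⊢ (q2, ε, AZ)
All input consumed; M is in state q2.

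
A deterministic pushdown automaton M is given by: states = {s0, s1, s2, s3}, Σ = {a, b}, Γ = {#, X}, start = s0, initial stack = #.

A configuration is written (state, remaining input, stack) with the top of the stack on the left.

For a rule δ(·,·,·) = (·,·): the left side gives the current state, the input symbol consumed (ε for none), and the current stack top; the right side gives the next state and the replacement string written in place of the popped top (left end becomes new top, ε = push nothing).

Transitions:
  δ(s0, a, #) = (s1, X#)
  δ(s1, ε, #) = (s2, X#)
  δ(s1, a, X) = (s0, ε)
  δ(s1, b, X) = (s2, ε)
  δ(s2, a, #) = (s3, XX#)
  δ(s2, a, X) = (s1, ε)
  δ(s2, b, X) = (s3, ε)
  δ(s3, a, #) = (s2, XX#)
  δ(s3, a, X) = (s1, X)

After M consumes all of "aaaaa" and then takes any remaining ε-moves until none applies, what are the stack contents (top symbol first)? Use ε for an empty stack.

(s0, aaaaa, #)
  read a, top #: go to s1, push X# → (s1, aaaa, X#)
  read a, top X: go to s0, push ε → (s0, aaa, #)
  read a, top #: go to s1, push X# → (s1, aa, X#)
  read a, top X: go to s0, push ε → (s0, a, #)
  read a, top #: go to s1, push X# → (s1, ε, X#)
All input consumed in state s1 with stack X#.

X#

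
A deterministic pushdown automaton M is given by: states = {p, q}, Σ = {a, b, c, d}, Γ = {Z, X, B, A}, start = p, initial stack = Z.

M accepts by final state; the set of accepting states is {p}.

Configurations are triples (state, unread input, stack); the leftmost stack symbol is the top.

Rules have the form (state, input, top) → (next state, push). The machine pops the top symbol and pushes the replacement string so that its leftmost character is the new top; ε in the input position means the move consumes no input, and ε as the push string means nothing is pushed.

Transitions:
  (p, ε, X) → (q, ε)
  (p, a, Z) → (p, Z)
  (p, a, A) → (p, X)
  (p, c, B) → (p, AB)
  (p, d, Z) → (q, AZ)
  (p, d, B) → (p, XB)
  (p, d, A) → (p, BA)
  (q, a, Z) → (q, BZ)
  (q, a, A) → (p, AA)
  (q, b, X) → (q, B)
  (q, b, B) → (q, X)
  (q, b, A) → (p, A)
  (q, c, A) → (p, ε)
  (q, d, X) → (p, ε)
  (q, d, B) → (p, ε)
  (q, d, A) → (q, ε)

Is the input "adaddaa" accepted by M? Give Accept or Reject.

Reject

(p, adaddaa, Z) ⊢ (p, daddaa, Z) ⊢ (q, addaa, AZ) ⊢ (p, ddaa, AAZ) ⊢ (p, daa, BAAZ) ⊢ (p, aa, XBAAZ) ⊢ (q, aa, BAAZ)
No transition applies at (q, aa, BAAZ); input not fully consumed.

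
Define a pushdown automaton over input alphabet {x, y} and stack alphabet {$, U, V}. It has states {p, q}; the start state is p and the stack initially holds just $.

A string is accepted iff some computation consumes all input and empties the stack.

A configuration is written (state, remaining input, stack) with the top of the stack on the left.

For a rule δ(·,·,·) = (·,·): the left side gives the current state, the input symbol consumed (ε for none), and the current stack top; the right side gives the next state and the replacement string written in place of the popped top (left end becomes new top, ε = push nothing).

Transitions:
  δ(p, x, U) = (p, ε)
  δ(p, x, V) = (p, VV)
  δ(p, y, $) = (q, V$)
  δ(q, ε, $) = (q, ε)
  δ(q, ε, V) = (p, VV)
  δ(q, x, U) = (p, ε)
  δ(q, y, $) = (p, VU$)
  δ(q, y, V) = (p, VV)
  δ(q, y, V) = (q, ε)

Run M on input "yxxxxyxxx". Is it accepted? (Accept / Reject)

No computation consumes all input and empties the stack.

Reject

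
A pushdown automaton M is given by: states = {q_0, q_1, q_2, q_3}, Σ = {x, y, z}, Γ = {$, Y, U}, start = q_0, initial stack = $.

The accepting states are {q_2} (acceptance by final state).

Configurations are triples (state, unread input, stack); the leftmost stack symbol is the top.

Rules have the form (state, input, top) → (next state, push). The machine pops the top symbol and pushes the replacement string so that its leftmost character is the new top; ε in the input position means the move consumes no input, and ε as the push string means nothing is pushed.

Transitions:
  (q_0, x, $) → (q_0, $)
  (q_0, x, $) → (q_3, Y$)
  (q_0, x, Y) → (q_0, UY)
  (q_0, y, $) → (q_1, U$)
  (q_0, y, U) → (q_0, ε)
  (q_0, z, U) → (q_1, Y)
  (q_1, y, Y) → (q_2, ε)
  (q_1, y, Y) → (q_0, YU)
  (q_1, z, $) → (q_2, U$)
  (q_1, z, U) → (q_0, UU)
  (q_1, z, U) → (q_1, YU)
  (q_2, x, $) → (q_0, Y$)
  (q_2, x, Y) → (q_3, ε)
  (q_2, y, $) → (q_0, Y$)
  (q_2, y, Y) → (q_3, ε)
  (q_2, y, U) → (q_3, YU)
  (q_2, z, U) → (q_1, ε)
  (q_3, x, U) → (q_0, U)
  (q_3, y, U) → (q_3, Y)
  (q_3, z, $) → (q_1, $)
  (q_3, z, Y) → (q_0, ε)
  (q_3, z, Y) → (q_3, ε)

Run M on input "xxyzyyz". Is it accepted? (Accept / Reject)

Reject

No computation consumes all input and reaches a final state.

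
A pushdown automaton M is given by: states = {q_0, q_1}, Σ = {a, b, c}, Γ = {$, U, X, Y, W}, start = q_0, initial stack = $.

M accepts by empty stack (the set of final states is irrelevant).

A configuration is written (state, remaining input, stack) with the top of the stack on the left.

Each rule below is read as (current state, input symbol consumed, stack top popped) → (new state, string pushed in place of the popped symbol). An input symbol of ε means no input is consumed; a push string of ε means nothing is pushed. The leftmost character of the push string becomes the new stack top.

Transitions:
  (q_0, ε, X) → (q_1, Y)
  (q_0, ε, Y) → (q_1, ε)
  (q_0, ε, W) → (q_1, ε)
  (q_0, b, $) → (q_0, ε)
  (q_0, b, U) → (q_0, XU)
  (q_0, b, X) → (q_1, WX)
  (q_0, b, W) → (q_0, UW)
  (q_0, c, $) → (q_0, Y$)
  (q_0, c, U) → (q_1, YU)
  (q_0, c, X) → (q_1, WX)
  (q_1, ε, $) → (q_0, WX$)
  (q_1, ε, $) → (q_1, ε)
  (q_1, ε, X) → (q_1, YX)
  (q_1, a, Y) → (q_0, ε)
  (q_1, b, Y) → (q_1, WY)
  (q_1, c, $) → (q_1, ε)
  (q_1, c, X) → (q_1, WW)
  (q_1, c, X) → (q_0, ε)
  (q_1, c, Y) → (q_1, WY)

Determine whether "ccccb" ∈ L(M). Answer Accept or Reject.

One accepting computation: (q_0, ccccb, $) ⊢ (q_0, cccb, Y$) ⊢ (q_1, cccb, $) ⊢ (q_0, cccb, WX$) ⊢ (q_1, cccb, X$) ⊢ (q_0, ccb, $) ⊢ (q_0, cb, Y$) ⊢ (q_1, cb, $) ⊢ (q_0, cb, WX$) ⊢ (q_1, cb, X$) ⊢ (q_0, b, $) ⊢ (q_0, ε, ε)
All input consumed and the stack is empty.

Accept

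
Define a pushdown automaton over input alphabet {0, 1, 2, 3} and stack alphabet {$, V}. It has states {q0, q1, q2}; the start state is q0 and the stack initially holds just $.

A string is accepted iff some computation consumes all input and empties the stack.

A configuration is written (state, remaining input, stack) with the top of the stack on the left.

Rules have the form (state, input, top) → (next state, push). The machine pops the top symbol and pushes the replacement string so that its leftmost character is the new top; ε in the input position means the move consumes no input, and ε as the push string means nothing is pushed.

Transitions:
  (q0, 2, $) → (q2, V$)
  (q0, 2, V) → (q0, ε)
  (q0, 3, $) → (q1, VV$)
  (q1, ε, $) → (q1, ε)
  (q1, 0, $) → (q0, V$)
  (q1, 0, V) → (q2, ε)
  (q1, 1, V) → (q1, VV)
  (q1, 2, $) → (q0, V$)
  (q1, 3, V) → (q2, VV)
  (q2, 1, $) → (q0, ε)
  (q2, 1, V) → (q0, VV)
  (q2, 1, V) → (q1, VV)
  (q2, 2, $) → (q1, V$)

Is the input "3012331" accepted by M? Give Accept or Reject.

Reject

No computation consumes all input and empties the stack.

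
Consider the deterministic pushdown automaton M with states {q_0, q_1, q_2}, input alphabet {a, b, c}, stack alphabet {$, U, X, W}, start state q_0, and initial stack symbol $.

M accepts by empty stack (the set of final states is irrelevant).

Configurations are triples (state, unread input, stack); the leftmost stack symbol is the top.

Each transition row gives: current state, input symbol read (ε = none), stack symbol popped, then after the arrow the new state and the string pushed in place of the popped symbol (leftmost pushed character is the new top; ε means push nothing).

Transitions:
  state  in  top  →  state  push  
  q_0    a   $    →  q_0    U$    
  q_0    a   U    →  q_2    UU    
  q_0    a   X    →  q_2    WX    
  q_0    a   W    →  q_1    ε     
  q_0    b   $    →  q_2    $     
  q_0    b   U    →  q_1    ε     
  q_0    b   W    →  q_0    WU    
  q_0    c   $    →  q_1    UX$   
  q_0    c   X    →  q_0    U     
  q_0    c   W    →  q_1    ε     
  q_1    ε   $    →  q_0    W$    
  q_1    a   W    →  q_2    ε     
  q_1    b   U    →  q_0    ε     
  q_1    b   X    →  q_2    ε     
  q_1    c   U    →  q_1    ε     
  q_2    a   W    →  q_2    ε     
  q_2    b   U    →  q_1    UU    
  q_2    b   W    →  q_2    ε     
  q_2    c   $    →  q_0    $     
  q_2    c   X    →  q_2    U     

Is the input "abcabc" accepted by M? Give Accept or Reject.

Reject

(q_0, abcabc, $)
  read a, top $: go to q_0, push U$ → (q_0, bcabc, U$)
  read b, top U: go to q_1, push ε → (q_1, cabc, $)
  ε-move, top $: go to q_0, push W$ → (q_0, cabc, W$)
  read c, top W: go to q_1, push ε → (q_1, abc, $)
  ε-move, top $: go to q_0, push W$ → (q_0, abc, W$)
  read a, top W: go to q_1, push ε → (q_1, bc, $)
  ε-move, top $: go to q_0, push W$ → (q_0, bc, W$)
  read b, top W: go to q_0, push WU → (q_0, c, WU$)
  read c, top W: go to q_1, push ε → (q_1, ε, U$)
All input consumed; stack is U$, not empty, and no further ε-move applies.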